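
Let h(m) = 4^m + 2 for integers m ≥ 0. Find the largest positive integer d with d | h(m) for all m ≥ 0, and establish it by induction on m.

Computing the first values: h(0) = 3 and h(1) = 6; gcd(3, 6) = 3, so d ≤ 3.
We prove 3 | 4^m + 2 for all m ≥ 0 by induction on m.
Base step (m = 0): h(0) = 3 = 3·(1), so 3 | h(0).
For the inductive step, assume it holds for an arbitrary p ≥ 0, i.e. 3 | h(p). Then
h(p+1) = 4^(p+1) + 2 = 4·(4^p + 2) - 6 = 4·h(p) - 6. The first term is divisible by 3 by the inductive hypothesis, and -6 is divisible by 3. Hence 3 | h(p+1).
By induction, the statement is established for all m ≥ 0.
Therefore the largest such d is 3.

d = 3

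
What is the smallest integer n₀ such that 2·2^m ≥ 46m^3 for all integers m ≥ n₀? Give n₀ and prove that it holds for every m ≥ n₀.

n₀ = 17

At m = 16: 131072 < 188416, so the inequality fails and n₀ ≥ 17. We prove 2·2^m ≥ 46m^3 for all m ≥ 17.
Base case (m = 17): 2·2^m = 262144 and 46m^3 = 225998, so 262144 ≥ 225998.
Inductive step: suppose the statement holds for some i ≥ 17, so 2·2^i ≥ 46i^3.
Then 2·2^(i + 1) = 2·(2·2^i) ≥ 2·(46i^3).
Also, for i ≥ 17 we have 2·(46i^3) ≥ 46(i+1)^3, since 2 ≥ (1 + 1/i)^3 for all i ≥ 17.
Combining, 2·2^(i + 1) ≥ 46(i+1)^3.
By induction, the statement is established for all m ≥ 17.
Hence the smallest such n₀ is 17.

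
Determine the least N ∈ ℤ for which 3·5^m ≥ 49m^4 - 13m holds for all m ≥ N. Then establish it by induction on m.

N = 7

At m = 6: 46875 < 63426, so the inequality fails and N ≥ 7. We prove 3·5^m ≥ 49m^4 - 13m for all m ≥ 7.
Base case (m = 7): 3·5^m = 234375 and 49m^4 - 13m = 117558, so 234375 ≥ 117558.
Inductive step: assume the claim holds for m = i, so 3·5^i ≥ 49i^4 - 13i.
Then 3·5^(i + 1) = 5·(3·5^i) ≥ 5·(49i^4 - 13i).
Also, for i ≥ 7 we have 5·(49i^4 - 13i) ≥ 49(i+1)^4 - 13(i+1), since 5·(49i^4 - 13i) − (49(i+1)^4 - 13(i+1)) = 196i^4 - 196i^3 - 294i^2 - 248i - 36, which is nonnegative for all i ≥ 7.
Combining, 3·5^(i + 1) ≥ 49(i+1)^4 - 13(i+1).
By the principle of mathematical induction, the result holds for all m ≥ 7.
Hence the smallest such N is 7.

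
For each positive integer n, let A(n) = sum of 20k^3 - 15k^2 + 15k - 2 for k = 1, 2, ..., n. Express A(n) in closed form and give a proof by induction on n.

A(n) = n(5n^3 + 5n^2 + 5n + 3)

We claim A(n) = n(5n^3 + 5n^2 + 5n + 3) for all n ≥ 1.
When n = 1: A(1) = 18, and the closed form gives 18. They agree.
Inductive step: assume the claim holds for n = k, so A(k) = k(5k^3 + 5k^2 + 5k + 3).
Then A(k+1) = A(k) + (20k^3 + 45k^2 + 45k + 18) = (k(5k^3 + 5k^2 + 5k + 3)) + (20k^3 + 45k^2 + 45k + 18).
Simplifying, A(k+1) = (k + 1)(5k^3 + 20k^2 + 30k + 18) = (k+1)(5(k+1)^3 + 5(k+1)^2 + 5(k+1) + 3),
which is the closed form with n = k+1.
By the principle of mathematical induction, the result holds for all n ≥ 1.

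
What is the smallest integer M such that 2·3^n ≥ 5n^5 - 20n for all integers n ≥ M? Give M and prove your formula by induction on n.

At n = 12: 1062882 < 1243920, so the inequality fails and M ≥ 13. We prove 2·3^n ≥ 5n^5 - 20n for all n ≥ 13.
When n = 13: 2·3^n = 3188646 and 5n^5 - 20n = 1856205, so 3188646 ≥ 1856205.
Inductive step: assume the claim holds for n = j, so 2·3^j ≥ 5j^5 - 20j.
Then 2·3^(j + 1) = 3·(2·3^j) ≥ 3·(5j^5 - 20j).
Also, for j ≥ 13 we have 3·(5j^5 - 20j) ≥ 5(j+1)^5 - 20(j+1), since 3·(5j^5 - 20j) − (5(j+1)^5 - 20(j+1)) = 10j^5 - 25j^4 - 50j^3 - 50j^2 - 65j + 15, which is nonnegative for all j ≥ 13.
Combining, 2·3^(j + 1) ≥ 5(j+1)^5 - 20(j+1).
By induction, the statement is established for all n ≥ 13.
Hence the smallest such M is 13.

M = 13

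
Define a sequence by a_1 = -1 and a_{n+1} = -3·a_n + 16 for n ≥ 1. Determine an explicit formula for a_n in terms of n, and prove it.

a_n = -5(-3)^(n - 1) + 4

Computing the first terms: a_1 = -1, a_2 = 19, a_3 = -41. This suggests a_n = -5(-3)^(n - 1) + 4.
Base step (n = 1): the formula gives -1 = -1 = a_1.
Suppose the result is true for n = i, so a_i = -5(-3)^(i - 1) + 4.
Then a_{i+1} = -3·a_i + 16 = -3·(-5(-3)^(i - 1) + 4) + 16 = -5(-3)^i + 4 = -5(-3)^((i+1) - 1) + 4,
which is the claimed formula at n = i+1.
Hence, by induction on n, the claim holds for every n ≥ 1.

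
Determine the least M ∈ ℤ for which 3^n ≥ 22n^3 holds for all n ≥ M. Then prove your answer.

At n = 8: 6561 < 11264, so the inequality fails and M ≥ 9. We prove 3^n ≥ 22n^3 for all n ≥ 9.
When n = 9: 3^n = 19683 and 22n^3 = 16038, so 19683 ≥ 16038.
Inductive step: assume the claim holds for n = p, so 3^p ≥ 22p^3.
Then 3^(p + 1) = 3·(3^p) ≥ 3·(22p^3).
Also, for p ≥ 9 we have 3·(22p^3) ≥ 22(p+1)^3, since 3 ≥ (1 + 1/p)^3 for all p ≥ 9.
Combining, 3^(p + 1) ≥ 22(p+1)^3.
Hence, by induction on n, the claim holds for every n ≥ 9.
Hence the smallest such M is 9.

M = 9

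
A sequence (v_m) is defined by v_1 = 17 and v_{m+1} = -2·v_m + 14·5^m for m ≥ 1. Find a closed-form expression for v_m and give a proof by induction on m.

Computing the first terms: v_1 = 17, v_2 = 36, v_3 = 278. This suggests v_m = 7(-2)^(m - 1) + 2·5^m.
For the base case m = 1: the formula gives 17 = 17 = v_1.
Suppose the result is true for m = i, so v_i = 7(-2)^(i - 1) + 2·5^i.
Then v_{i+1} = -2·v_i + 14·5^i = -2·(7(-2)^(i - 1) + 2·5^i) + 14·5^i = 7(-2)^i + 2·5^(i + 1) = 7(-2)^((i+1) - 1) + 2·5^(i+1),
which is the claimed formula at m = i+1.
Hence, by induction on m, the claim holds for every m ≥ 1.

v_m = 7(-2)^(m - 1) + 2·5^m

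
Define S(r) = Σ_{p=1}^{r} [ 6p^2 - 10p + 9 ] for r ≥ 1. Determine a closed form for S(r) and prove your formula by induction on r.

S(r) = r(2r^2 - 2r + 5)

We claim S(r) = r(2r^2 - 2r + 5) for all r ≥ 1.
Base step (r = 1): S(1) = 5, and the closed form gives 5. They agree.
Inductive step: suppose the statement holds for some p ≥ 1, so S(p) = p(2p^2 - 2p + 5).
Then S(p+1) = S(p) + (6p^2 + 2p + 5) = (p(2p^2 - 2p + 5)) + (6p^2 + 2p + 5).
Simplifying, S(p+1) = (p + 1)(2p^2 + 2p + 5) = (p+1)(2(p+1)^2 - 2(p+1) + 5),
which is the closed form with r = p+1.
Hence, by induction on r, the claim holds for every r ≥ 1.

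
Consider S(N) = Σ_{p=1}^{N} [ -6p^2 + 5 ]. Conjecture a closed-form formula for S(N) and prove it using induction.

S(N) = -N(2N^2 + 3N - 4)

We claim S(N) = -N(2N^2 + 3N - 4) for all N ≥ 1.
Base step (N = 1): S(1) = -1, and the closed form gives -1. They agree.
Inductive step: assume the claim holds for N = p, so S(p) = p(-2p^2 - 3p + 4).
Then S(p+1) = S(p) + (-6(p + 1)^2 + 5) = (p(-2p^2 - 3p + 4)) + (-6(p + 1)^2 + 5).
Simplifying, S(p+1) = -(p + 1)(2p^2 + 7p + 1) = -(p+1)(2(p+1)^2 + 3(p+1) - 4),
which is the closed form with N = p+1.
This completes the induction.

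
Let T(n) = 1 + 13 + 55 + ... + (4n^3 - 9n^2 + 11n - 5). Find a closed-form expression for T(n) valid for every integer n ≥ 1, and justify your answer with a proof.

T(n) = n(n^3 - n^2 + 2n - 1)

We claim T(n) = n(n^3 - n^2 + 2n - 1) for all n ≥ 1.
When n = 1: T(1) = 1, and the closed form gives 1. They agree.
Inductive step: assume the claim holds for n = j, so T(j) = j(j^3 - j^2 + 2j - 1).
Then T(j+1) = T(j) + (4j^3 + 3j^2 + 5j + 1) = (j(j^3 - j^2 + 2j - 1)) + (4j^3 + 3j^2 + 5j + 1).
Simplifying, T(j+1) = (j + 1)(j^3 + 2j^2 + 3j + 1) = (j+1)((j+1)^3 - (j+1)^2 + 2(j+1) - 1),
which is the closed form with n = j+1.
By induction, the statement is established for all n ≥ 1.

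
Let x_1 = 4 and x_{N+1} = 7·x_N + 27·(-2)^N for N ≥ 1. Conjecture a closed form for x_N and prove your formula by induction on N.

x_N = -3(-2)^N - 2·7^(N - 1)

Computing the first terms: x_1 = 4, x_2 = -26, x_3 = -74. This suggests x_N = -3(-2)^N - 2·7^(N - 1).
Base step (N = 1): the formula gives 4 = 4 = x_1.
For the inductive step, assume it holds for an arbitrary i ≥ 1, so x_i = -3(-2)^i - 2·7^(i - 1).
Then x_{i+1} = 7·x_i + 27·(-2)^i = 7·(-3(-2)^i - 2·7^(i - 1)) + 27·(-2)^i = -3(-2)^(i + 1) - 2·7^i = -3(-2)^(i+1) - 2·7^((i+1) - 1),
which is the claimed formula at N = i+1.
By the principle of mathematical induction, the result holds for all N ≥ 1.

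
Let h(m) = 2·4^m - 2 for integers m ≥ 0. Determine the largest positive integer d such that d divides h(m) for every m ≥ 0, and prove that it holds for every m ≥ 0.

d = 6

Computing the first values: h(0) = 0 and h(1) = 6; gcd(0, 6) = 6, so d ≤ 6.
We prove 6 | 2·4^m - 2 for all m ≥ 0 by induction on m.
When m = 0: h(0) = 0 = 6·(0), so 6 | h(0).
Inductive step: suppose the statement holds for some p ≥ 0, i.e. 6 | h(p). Then
h(p+1) = 2·4^(p+1) - 2 = 4·(2·4^p - 2) + 6 = 4·h(p) + 6. The first term is divisible by 6 by the inductive hypothesis, and 6 is divisible by 6. Hence 6 | h(p+1).
By induction, the statement is established for all m ≥ 0.
Therefore the largest such d is 6.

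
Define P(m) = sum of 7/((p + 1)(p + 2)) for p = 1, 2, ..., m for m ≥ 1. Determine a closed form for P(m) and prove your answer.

P(m) = 7m/(2(m + 2))

We claim P(m) = 7m/(2(m + 2)) for all m ≥ 1.
For the base case m = 1: P(1) = 7/6, and the closed form gives 7/6. They agree.
For the inductive step, assume it holds for an arbitrary p ≥ 1, so P(p) = 7p/(2(p + 2)).
Then P(p+1) = P(p) + (7/((p + 2)(p + 3))) = (7p/(2(p + 2))) + (7/((p + 2)(p + 3))).
Simplifying, P(p+1) = 7(p + 1)/(2(p + 3)) = 7(p+1)/(2((p+1) + 2)),
which is the closed form with m = p+1.
This completes the induction.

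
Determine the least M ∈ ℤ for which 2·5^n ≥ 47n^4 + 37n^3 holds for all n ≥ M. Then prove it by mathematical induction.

M = 7

At n = 6: 31250 < 68904, so the inequality fails and M ≥ 7. We prove 2·5^n ≥ 47n^4 + 37n^3 for all n ≥ 7.
Base step (n = 7): 2·5^n = 156250 and 47n^4 + 37n^3 = 125538, so 156250 ≥ 125538.
Inductive step: assume the claim holds for n = r, so 2·5^r ≥ 47r^4 + 37r^3.
Then 2·5^(r + 1) = 5·(2·5^r) ≥ 5·(47r^4 + 37r^3).
Also, for r ≥ 7 we have 5·(47r^4 + 37r^3) ≥ 47(r+1)^4 + 37(r+1)^3, since 5·(47r^4 + 37r^3) − (47(r+1)^4 + 37(r+1)^3) = 188r^4 - 40r^3 - 393r^2 - 299r - 84, which is nonnegative for all r ≥ 7.
Combining, 2·5^(r + 1) ≥ 47(r+1)^4 + 37(r+1)^3.
By the principle of mathematical induction, the result holds for all n ≥ 7.
Hence the smallest such M is 7.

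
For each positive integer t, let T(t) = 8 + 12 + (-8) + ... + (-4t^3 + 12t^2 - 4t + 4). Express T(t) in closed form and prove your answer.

We claim T(t) = -t(t^3 - 2t^2 - 3t - 4) for all t ≥ 1.
Base case (t = 1): T(1) = 8, and the closed form gives 8. They agree.
Suppose the result is true for t = p, so T(p) = p(-p^3 + 2p^2 + 3p + 4).
Then T(p+1) = T(p) + (-4p^3 + 8p + 8) = (p(-p^3 + 2p^2 + 3p + 4)) + (-4p^3 + 8p + 8).
Simplifying, T(p+1) = -(p + 1)(p^3 + p^2 - 4p - 8) = -(p+1)((p+1)^3 - 2(p+1)^2 - 3(p+1) - 4),
which is the closed form with t = p+1.
This completes the induction.

T(t) = -t(t^3 - 2t^2 - 3t - 4)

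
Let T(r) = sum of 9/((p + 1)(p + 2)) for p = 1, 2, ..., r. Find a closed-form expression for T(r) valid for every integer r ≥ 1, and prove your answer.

We claim T(r) = 9r/(2(r + 2)) for all r ≥ 1.
For the base case r = 1: T(1) = 3/2, and the closed form gives 3/2. They agree.
Inductive step: assume the claim holds for r = p, so T(p) = 9p/(2(p + 2)).
Then T(p+1) = T(p) + (9/((p + 2)(p + 3))) = (9p/(2(p + 2))) + (9/((p + 2)(p + 3))).
Simplifying, T(p+1) = 9(p + 1)/(2(p + 3)) = 9(p+1)/(2((p+1) + 2)),
which is the closed form with r = p+1.
This completes the induction.

T(r) = 9r/(2(r + 2))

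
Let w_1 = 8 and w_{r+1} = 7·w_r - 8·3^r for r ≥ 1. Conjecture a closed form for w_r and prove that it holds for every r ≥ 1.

Computing the first terms: w_1 = 8, w_2 = 32, w_3 = 152. This suggests w_r = 2·3^r + 2·7^(r - 1).
For the base case r = 1: the formula gives 8 = 8 = w_1.
Suppose the result is true for r = k, so w_k = 2·3^k + 2·7^(k - 1).
Then w_{k+1} = 7·w_k - 8·3^k = 7·(2·3^k + 2·7^(k - 1)) - 8·3^k = 2·3^(k + 1) + 2·7^k = 2·3^(k+1) + 2·7^((k+1) - 1),
which is the claimed formula at r = k+1.
By the principle of mathematical induction, the result holds for all r ≥ 1.

w_r = 2·3^r + 2·7^(r - 1)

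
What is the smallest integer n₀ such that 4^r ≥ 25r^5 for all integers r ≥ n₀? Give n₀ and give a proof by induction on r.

n₀ = 11

At r = 10: 1048576 < 2500000, so the inequality fails and n₀ ≥ 11. We prove 4^r ≥ 25r^5 for all r ≥ 11.
For the base case r = 11: 4^r = 4194304 and 25r^5 = 4026275, so 4194304 ≥ 4026275.
Suppose the result is true for r = p, so 4^p ≥ 25p^5.
Then 4^(p + 1) = 4·(4^p) ≥ 4·(25p^5).
Also, for p ≥ 11 we have 4·(25p^5) ≥ 25(p+1)^5, since 4 ≥ (1 + 1/p)^5 for all p ≥ 11.
Combining, 4^(p + 1) ≥ 25(p+1)^5.
Hence, by induction on r, the claim holds for every r ≥ 11.
Hence the smallest such n₀ is 11.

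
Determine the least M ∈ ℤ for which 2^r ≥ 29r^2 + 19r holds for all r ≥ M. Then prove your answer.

At r = 12: 4096 < 4404, so the inequality fails and M ≥ 13. We prove 2^r ≥ 29r^2 + 19r for all r ≥ 13.
Base case (r = 13): 2^r = 8192 and 29r^2 + 19r = 5148, so 8192 ≥ 5148.
For the inductive step, assume it holds for an arbitrary m ≥ 13, so 2^m ≥ 29m^2 + 19m.
Then 2^(m + 1) = 2·(2^m) ≥ 2·(29m^2 + 19m).
Also, for m ≥ 13 we have 2·(29m^2 + 19m) ≥ 29(m+1)^2 + 19(m+1), since 2·(29m^2 + 19m) − (29(m+1)^2 + 19(m+1)) = 29m^2 - 39m - 48, which is nonnegative for all m ≥ 13.
Combining, 2^(m + 1) ≥ 29(m+1)^2 + 19(m+1).
By induction, the statement is established for all r ≥ 13.
Hence the smallest such M is 13.

M = 13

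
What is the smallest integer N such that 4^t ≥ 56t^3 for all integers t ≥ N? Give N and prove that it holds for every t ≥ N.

At t = 7: 16384 < 19208, so the inequality fails and N ≥ 8. We prove 4^t ≥ 56t^3 for all t ≥ 8.
When t = 8: 4^t = 65536 and 56t^3 = 28672, so 65536 ≥ 28672.
Suppose the result is true for t = m, so 4^m ≥ 56m^3.
Then 4^(m + 1) = 4·(4^m) ≥ 4·(56m^3).
Also, for m ≥ 8 we have 4·(56m^3) ≥ 56(m+1)^3, since 4 ≥ (1 + 1/m)^3 for all m ≥ 8.
Combining, 4^(m + 1) ≥ 56(m+1)^3.
By the principle of mathematical induction, the result holds for all t ≥ 8.
Hence the smallest such N is 8.

N = 8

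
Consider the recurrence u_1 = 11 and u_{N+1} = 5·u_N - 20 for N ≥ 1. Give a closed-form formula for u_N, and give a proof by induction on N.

u_N = 6·5^(N - 1) + 5

Computing the first terms: u_1 = 11, u_2 = 35, u_3 = 155. This suggests u_N = 6·5^(N - 1) + 5.
Base case (N = 1): the formula gives 11 = 11 = u_1.
Inductive step: assume the claim holds for N = k, so u_k = 6·5^(k - 1) + 5.
Then u_{k+1} = 5·u_k - 20 = 5·(6·5^(k - 1) + 5) - 20 = 6·5^k + 5 = 6·5^((k+1) - 1) + 5,
which is the claimed formula at N = k+1.
By the principle of mathematical induction, the result holds for all N ≥ 1.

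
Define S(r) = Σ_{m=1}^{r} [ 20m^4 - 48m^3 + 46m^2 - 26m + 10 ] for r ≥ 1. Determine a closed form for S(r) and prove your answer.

S(r) = 2r(2r^4 - r^3 - r^2 - r + 2)

We claim S(r) = 2r(2r^4 - r^3 - r^2 - r + 2) for all r ≥ 1.
For the base case r = 1: S(1) = 2, and the closed form gives 2. They agree.
Inductive step: assume the claim holds for r = m, so S(m) = 2m(2m^4 - m^3 - m^2 - m + 2).
Then S(m+1) = S(m) + (20m^4 + 32m^3 + 22m^2 + 2m + 2) = (2m(2m^4 - m^3 - m^2 - m + 2)) + (20m^4 + 32m^3 + 22m^2 + 2m + 2).
Simplifying, S(m+1) = 2(m + 1)(2m^4 + 7m^3 + 8m^2 + 2m + 1) = 2(m+1)(2(m+1)^4 - (m+1)^3 - (m+1)^2 - (m+1) + 2),
which is the closed form with r = m+1.
Hence, by induction on r, the claim holds for every r ≥ 1.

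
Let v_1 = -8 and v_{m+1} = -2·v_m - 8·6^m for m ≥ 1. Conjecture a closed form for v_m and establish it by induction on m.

v_m = (-2)^m - 6^m

Computing the first terms: v_1 = -8, v_2 = -32, v_3 = -224. This suggests v_m = (-2)^m - 6^m.
When m = 1: the formula gives -8 = -8 = v_1.
Inductive step: suppose the statement holds for some p ≥ 1, so v_p = (-2)^p - 6^p.
Then v_{p+1} = -2·v_p - 8·6^p = -2·((-2)^p - 6^p) - 8·6^p = (-2)^(p + 1) - 6^(p + 1),
which is the claimed formula at m = p+1.
This completes the induction.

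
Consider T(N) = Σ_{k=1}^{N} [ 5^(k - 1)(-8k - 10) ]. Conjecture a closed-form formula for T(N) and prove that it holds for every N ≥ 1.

T(N) = -2·5^N(N + 1) + 2

We claim T(N) = -2·5^N(N + 1) + 2 for all N ≥ 1.
For the base case N = 1: T(1) = -18, and the closed form gives -18. They agree.
Inductive step: assume the claim holds for N = k, so T(k) = -2·5^k(k + 1) + 2.
Then T(k+1) = T(k) + (5^k(-8k - 18)) = (-2·5^k(k + 1) + 2) + (5^k(-8k - 18)).
Simplifying, T(k+1) = -10·5^k·k - 20·5^k + 2 = -2·5^(k+1)((k+1) + 1) + 2,
which is the closed form with N = k+1.
This completes the induction.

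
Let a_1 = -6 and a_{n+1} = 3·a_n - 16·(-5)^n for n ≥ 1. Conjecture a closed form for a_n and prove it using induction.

a_n = 2(-5)^n + 4·3^(n - 1)

Computing the first terms: a_1 = -6, a_2 = 62, a_3 = -214. This suggests a_n = 2(-5)^n + 4·3^(n - 1).
Base step (n = 1): the formula gives -6 = -6 = a_1.
Inductive step: suppose the statement holds for some p ≥ 1, so a_p = 2(-5)^p + 4·3^(p - 1).
Then a_{p+1} = 3·a_p - 16·(-5)^p = 3·(2(-5)^p + 4·3^(p - 1)) - 16·(-5)^p = 2(-5)^(p + 1) + 4·3^p = 2(-5)^(p+1) + 4·3^((p+1) - 1),
which is the claimed formula at n = p+1.
This completes the induction.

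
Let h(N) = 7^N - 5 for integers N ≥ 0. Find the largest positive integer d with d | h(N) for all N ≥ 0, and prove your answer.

d = 2

Computing the first values: h(0) = -4 and h(1) = 2; gcd(-4, 2) = 2, so d ≤ 2.
We prove 2 | 7^N - 5 for all N ≥ 0 by induction on N.
Base step (N = 0): h(0) = -4 = 2·(-2), so 2 | h(0).
Inductive step: assume the claim holds for N = i, i.e. 2 | h(i). Then
h(i+1) = 7^(i+1) - 5 = 7·(7^i - 5) + 30 = 7·h(i) + 30. The first term is divisible by 2 by the inductive hypothesis, and 30 is divisible by 2. Hence 2 | h(i+1).
Hence, by induction on N, the claim holds for every N ≥ 0.
Therefore the largest such d is 2.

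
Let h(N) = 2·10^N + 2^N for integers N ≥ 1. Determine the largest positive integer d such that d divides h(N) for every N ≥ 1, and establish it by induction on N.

Computing the first values: h(1) = 22 and h(2) = 204; gcd(22, 204) = 2, so d ≤ 2.
We prove 2 | 2·10^N + 2^N for all N ≥ 1 by induction on N.
Base case (N = 1): h(1) = 22 = 2·(11), so 2 | h(1).
Inductive step: assume the claim holds for N = m, i.e. 2 | h(m). Then
h(m+1) − 10·h(m) = (2·10^(m+1) + 2^(m+1)) − 10·(2·10^m + 2^m) = (1)·2^m·(2 − 10) = (-8)·2^m. Since 2 | h(m) by the inductive hypothesis, 2 | 10·h(m); and 2 | -8 since -8 = 2·-4. Therefore 2 | h(m+1).
By induction, the statement is established for all N ≥ 1.
Therefore the largest such d is 2.

d = 2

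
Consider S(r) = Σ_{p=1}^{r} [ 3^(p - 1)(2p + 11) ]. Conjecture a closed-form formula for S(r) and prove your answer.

S(r) = 3^r(r + 5) - 5

We claim S(r) = 3^r(r + 5) - 5 for all r ≥ 1.
Base case (r = 1): S(1) = 13, and the closed form gives 13. They agree.
For the inductive step, assume it holds for an arbitrary p ≥ 1, so S(p) = 3^p(p + 5) - 5.
Then S(p+1) = S(p) + (3^p(2p + 13)) = (3^p(p + 5) - 5) + (3^p(2p + 13)).
Simplifying, S(p+1) = 3·3^p·p + 18·3^p - 5 = 3^(p+1)((p+1) + 5) - 5,
which is the closed form with r = p+1.
By induction, the statement is established for all r ≥ 1.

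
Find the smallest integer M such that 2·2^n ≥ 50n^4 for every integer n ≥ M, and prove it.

M = 23

At n = 22: 8388608 < 11712800, so the inequality fails and M ≥ 23. We prove 2·2^n ≥ 50n^4 for all n ≥ 23.
Base step (n = 23): 2·2^n = 16777216 and 50n^4 = 13992050, so 16777216 ≥ 13992050.
Inductive step: assume the claim holds for n = i, so 2·2^i ≥ 50i^4.
Then 2·2^(i + 1) = 2·(2·2^i) ≥ 2·(50i^4).
Also, for i ≥ 23 we have 2·(50i^4) ≥ 50(i+1)^4, since 2 ≥ (1 + 1/i)^4 for all i ≥ 23.
Combining, 2·2^(i + 1) ≥ 50(i+1)^4.
This completes the induction.
Hence the smallest such M is 23.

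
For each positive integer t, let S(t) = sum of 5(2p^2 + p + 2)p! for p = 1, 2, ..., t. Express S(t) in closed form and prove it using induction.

We claim S(t) = (10t + 5)(t + 1)! - 5 for all t ≥ 1.
When t = 1: S(1) = 25, and the closed form gives 25. They agree.
For the inductive step, assume it holds for an arbitrary p ≥ 1, so S(p) = (10p + 5)(p + 1)! - 5.
Then S(p+1) = S(p) + (5(2p^2 + 5p + 5)(p + 1)!) = ((10p + 5)(p + 1)! - 5) + (5(2p^2 + 5p + 5)(p + 1)!).
Simplifying, S(p+1) = (10(p+1) + 5)((p+1) + 1)! - 5,
which is the closed form with t = p+1.
Hence, by induction on t, the claim holds for every t ≥ 1.

S(t) = (10t + 5)(t + 1)! - 5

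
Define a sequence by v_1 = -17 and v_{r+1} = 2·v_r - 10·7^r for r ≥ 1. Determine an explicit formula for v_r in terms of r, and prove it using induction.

Computing the first terms: v_1 = -17, v_2 = -104, v_3 = -698. This suggests v_r = -3·2^(r - 1) - 2·7^r.
Base case (r = 1): the formula gives -17 = -17 = v_1.
Inductive step: assume the claim holds for r = m, so v_m = -3·2^(m - 1) - 2·7^m.
Then v_{m+1} = 2·v_m - 10·7^m = 2·(-3·2^(m - 1) - 2·7^m) - 10·7^m = -3·2^m - 2·7^(m + 1) = -3·2^((m+1) - 1) - 2·7^(m+1),
which is the claimed formula at r = m+1.
Hence, by induction on r, the claim holds for every r ≥ 1.

v_r = -3·2^(r - 1) - 2·7^r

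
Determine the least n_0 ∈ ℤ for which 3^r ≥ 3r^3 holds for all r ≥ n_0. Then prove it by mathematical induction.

At r = 5: 243 < 375, so the inequality fails and n_0 ≥ 6. We prove 3^r ≥ 3r^3 for all r ≥ 6.
For the base case r = 6: 3^r = 729 and 3r^3 = 648, so 729 ≥ 648.
For the inductive step, assume it holds for an arbitrary m ≥ 6, so 3^m ≥ 3m^3.
Then 3^(m + 1) = 3·(3^m) ≥ 3·(3m^3).
Also, for m ≥ 6 we have 3·(3m^3) ≥ 3(m+1)^3, since 3 ≥ (1 + 1/m)^3 for all m ≥ 6.
Combining, 3^(m + 1) ≥ 3(m+1)^3.
By induction, the statement is established for all r ≥ 6.
Hence the smallest such n_0 is 6.

n_0 = 6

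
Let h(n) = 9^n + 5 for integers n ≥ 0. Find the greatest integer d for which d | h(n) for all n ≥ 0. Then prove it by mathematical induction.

Computing the first values: h(0) = 6 and h(1) = 14; gcd(6, 14) = 2, so d ≤ 2.
We prove 2 | 9^n + 5 for all n ≥ 0 by induction on n.
Base case (n = 0): h(0) = 6 = 2·(3), so 2 | h(0).
Inductive step: suppose the statement holds for some r ≥ 0, i.e. 2 | h(r). Then
h(r+1) = 9^(r+1) + 5 = 9·(9^r + 5) - 40 = 9·h(r) - 40. The first term is divisible by 2 by the inductive hypothesis, and -40 is divisible by 2. Hence 2 | h(r+1).
By the principle of mathematical induction, the result holds for all n ≥ 0.
Therefore the largest such d is 2.

d = 2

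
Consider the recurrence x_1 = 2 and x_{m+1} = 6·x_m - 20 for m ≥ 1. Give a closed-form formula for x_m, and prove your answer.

x_m = -2·6^(m - 1) + 4

Computing the first terms: x_1 = 2, x_2 = -8, x_3 = -68. This suggests x_m = -2·6^(m - 1) + 4.
Base case (m = 1): the formula gives 2 = 2 = x_1.
Suppose the result is true for m = p, so x_p = -2·6^(p - 1) + 4.
Then x_{p+1} = 6·x_p - 20 = 6·(-2·6^(p - 1) + 4) - 20 = -2·6^p + 4 = -2·6^((p+1) - 1) + 4,
which is the claimed formula at m = p+1.
By the principle of mathematical induction, the result holds for all m ≥ 1.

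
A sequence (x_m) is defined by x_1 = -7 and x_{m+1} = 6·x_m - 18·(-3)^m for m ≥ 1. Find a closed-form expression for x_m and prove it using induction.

x_m = 2(-3)^m - 6^(m - 1)

Computing the first terms: x_1 = -7, x_2 = 12, x_3 = -90. This suggests x_m = 2(-3)^m - 6^(m - 1).
For the base case m = 1: the formula gives -7 = -7 = x_1.
Inductive step: suppose the statement holds for some p ≥ 1, so x_p = 2(-3)^p - 6^(p - 1).
Then x_{p+1} = 6·x_p - 18·(-3)^p = 6·(2(-3)^p - 6^(p - 1)) - 18·(-3)^p = 2(-3)^(p + 1) - 6^p = 2(-3)^(p+1) - 6^((p+1) - 1),
which is the claimed formula at m = p+1.
Hence, by induction on m, the claim holds for every m ≥ 1.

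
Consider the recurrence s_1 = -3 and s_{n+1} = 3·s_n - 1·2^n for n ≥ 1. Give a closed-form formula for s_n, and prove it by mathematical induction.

s_n = 2^n - 5·3^(n - 1)

Computing the first terms: s_1 = -3, s_2 = -11, s_3 = -37. This suggests s_n = 2^n - 5·3^(n - 1).
Base case (n = 1): the formula gives -3 = -3 = s_1.
For the inductive step, assume it holds for an arbitrary p ≥ 1, so s_p = 2^p - 5·3^(p - 1).
Then s_{p+1} = 3·s_p - 1·2^p = 3·(2^p - 5·3^(p - 1)) - 1·2^p = 2^(p + 1) - 5·3^p = 2^(p+1) - 5·3^((p+1) - 1),
which is the claimed formula at n = p+1.
By induction, the statement is established for all n ≥ 1.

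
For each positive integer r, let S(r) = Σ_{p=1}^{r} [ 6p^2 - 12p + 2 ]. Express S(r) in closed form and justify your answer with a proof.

S(r) = r(2r^2 - 3r - 3)

We claim S(r) = r(2r^2 - 3r - 3) for all r ≥ 1.
Base step (r = 1): S(1) = -4, and the closed form gives -4. They agree.
Inductive step: suppose the statement holds for some p ≥ 1, so S(p) = p(2p^2 - 3p - 3).
Then S(p+1) = S(p) + (6p^2 - 4) = (p(2p^2 - 3p - 3)) + (6p^2 - 4).
Simplifying, S(p+1) = (p + 1)(2p^2 + p - 4) = (p+1)(2(p+1)^2 - 3(p+1) - 3),
which is the closed form with r = p+1.
Hence, by induction on r, the claim holds for every r ≥ 1.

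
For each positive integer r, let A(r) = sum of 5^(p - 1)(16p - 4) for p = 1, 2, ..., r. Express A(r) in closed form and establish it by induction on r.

A(r) = 2·5^r(2r - 1) + 2

We claim A(r) = 2·5^r(2r - 1) + 2 for all r ≥ 1.
When r = 1: A(1) = 12, and the closed form gives 12. They agree.
Suppose the result is true for r = p, so A(p) = 2·5^p(2p - 1) + 2.
Then A(p+1) = A(p) + (5^p(16p + 12)) = (2·5^p(2p - 1) + 2) + (5^p(16p + 12)).
Simplifying, A(p+1) = 20·5^p·p + 10·5^p + 2 = 2·5^(p+1)(2(p+1) - 1) + 2,
which is the closed form with r = p+1.
By induction, the statement is established for all r ≥ 1.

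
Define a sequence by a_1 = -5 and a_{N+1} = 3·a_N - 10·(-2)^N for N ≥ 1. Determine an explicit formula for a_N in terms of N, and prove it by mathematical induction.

a_N = -(-2)^(N + 1) - 3^(N - 1)

Computing the first terms: a_1 = -5, a_2 = 5, a_3 = -25. This suggests a_N = -(-2)^(N + 1) - 3^(N - 1).
When N = 1: the formula gives -5 = -5 = a_1.
For the inductive step, assume it holds for an arbitrary m ≥ 1, so a_m = -(-2)^(m + 1) - 3^(m - 1).
Then a_{m+1} = 3·a_m - 10·(-2)^m = 3·(-(-2)^(m + 1) - 3^(m - 1)) - 10·(-2)^m = -(-2)^(m + 2) - 3^m = -(-2)^((m+1) + 1) - 3^((m+1) - 1),
which is the claimed formula at N = m+1.
This completes the induction.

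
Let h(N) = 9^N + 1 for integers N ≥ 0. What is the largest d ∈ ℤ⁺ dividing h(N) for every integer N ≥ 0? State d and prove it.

Computing the first values: h(0) = 2 and h(1) = 10; gcd(2, 10) = 2, so d ≤ 2.
We prove 2 | 9^N + 1 for all N ≥ 0 by induction on N.
Base case (N = 0): h(0) = 2 = 2·(1), so 2 | h(0).
Inductive step: suppose the statement holds for some m ≥ 0, i.e. 2 | h(m). Then
h(m+1) = 9^(m+1) + 1 = 9·(9^m + 1) - 8 = 9·h(m) - 8. The first term is divisible by 2 by the inductive hypothesis, and -8 is divisible by 2. Hence 2 | h(m+1).
By induction, the statement is established for all N ≥ 0.
Therefore the largest such d is 2.

d = 2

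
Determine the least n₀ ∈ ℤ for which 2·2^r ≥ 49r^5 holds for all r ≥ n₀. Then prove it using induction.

n₀ = 29

At r = 28: 536870912 < 843308032, so the inequality fails and n₀ ≥ 29. We prove 2·2^r ≥ 49r^5 for all r ≥ 29.
For the base case r = 29: 2·2^r = 1073741824 and 49r^5 = 1005046301, so 1073741824 ≥ 1005046301.
For the inductive step, assume it holds for an arbitrary k ≥ 29, so 2·2^k ≥ 49k^5.
Then 2·2^(k + 1) = 2·(2·2^k) ≥ 2·(49k^5).
Also, for k ≥ 29 we have 2·(49k^5) ≥ 49(k+1)^5, since 2 ≥ (1 + 1/k)^5 for all k ≥ 29.
Combining, 2·2^(k + 1) ≥ 49(k+1)^5.
This completes the induction.
Hence the smallest such n₀ is 29.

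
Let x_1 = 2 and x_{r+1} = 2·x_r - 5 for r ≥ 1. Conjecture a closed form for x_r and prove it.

Computing the first terms: x_1 = 2, x_2 = -1, x_3 = -7. This suggests x_r = -3·2^(r - 1) + 5.
Base case (r = 1): the formula gives 2 = 2 = x_1.
Suppose the result is true for r = k, so x_k = -3·2^(k - 1) + 5.
Then x_{k+1} = 2·x_k - 5 = 2·(-3·2^(k - 1) + 5) - 5 = -3·2^k + 5 = -3·2^((k+1) - 1) + 5,
which is the claimed formula at r = k+1.
By the principle of mathematical induction, the result holds for all r ≥ 1.

x_r = -3·2^(r - 1) + 5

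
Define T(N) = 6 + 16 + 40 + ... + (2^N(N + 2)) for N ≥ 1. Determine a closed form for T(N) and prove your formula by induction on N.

We claim T(N) = 2·2^N(N + 1) - 2 for all N ≥ 1.
Base step (N = 1): T(1) = 6, and the closed form gives 6. They agree.
Inductive step: assume the claim holds for N = p, so T(p) = 2·2^p(p + 1) - 2.
Then T(p+1) = T(p) + (2^(p + 1)(p + 3)) = (2·2^p(p + 1) - 2) + (2^(p + 1)(p + 3)).
Simplifying, T(p+1) = 4·2^p·p + 8·2^p - 2 = 2·2^(p+1)((p+1) + 1) - 2,
which is the closed form with N = p+1.
Hence, by induction on N, the claim holds for every N ≥ 1.

T(N) = 2·2^N(N + 1) - 2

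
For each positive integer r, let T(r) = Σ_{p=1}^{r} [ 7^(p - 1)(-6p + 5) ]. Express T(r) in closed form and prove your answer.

T(r) = 7^r(-r + 1) - 1

We claim T(r) = 7^r(-r + 1) - 1 for all r ≥ 1.
Base step (r = 1): T(1) = -1, and the closed form gives -1. They agree.
Suppose the result is true for r = p, so T(p) = 7^p(-p + 1) - 1.
Then T(p+1) = T(p) + (7^p(-6p - 1)) = (7^p(-p + 1) - 1) + (7^p(-6p - 1)).
Simplifying, T(p+1) = -7·7^p·p - 1 = 7^(p+1)(-(p+1) + 1) - 1,
which is the closed form with r = p+1.
By induction, the statement is established for all r ≥ 1.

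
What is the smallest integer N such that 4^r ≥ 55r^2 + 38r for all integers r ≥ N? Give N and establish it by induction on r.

N = 6

At r = 5: 1024 < 1565, so the inequality fails and N ≥ 6. We prove 4^r ≥ 55r^2 + 38r for all r ≥ 6.
Base case (r = 6): 4^r = 4096 and 55r^2 + 38r = 2208, so 4096 ≥ 2208.
Inductive step: suppose the statement holds for some i ≥ 6, so 4^i ≥ 55i^2 + 38i.
Then 4^(i + 1) = 4·(4^i) ≥ 4·(55i^2 + 38i).
Also, for i ≥ 6 we have 4·(55i^2 + 38i) ≥ 55(i+1)^2 + 38(i+1), since 4·(55i^2 + 38i) − (55(i+1)^2 + 38(i+1)) = 165i^2 + 4i - 93, which is nonnegative for all i ≥ 6.
Combining, 4^(i + 1) ≥ 55(i+1)^2 + 38(i+1).
This completes the induction.
Hence the smallest such N is 6.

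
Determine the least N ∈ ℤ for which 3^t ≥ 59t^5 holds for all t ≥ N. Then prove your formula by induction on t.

At t = 16: 43046721 < 61865984, so the inequality fails and N ≥ 17. We prove 3^t ≥ 59t^5 for all t ≥ 17.
Base step (t = 17): 3^t = 129140163 and 59t^5 = 83771563, so 129140163 ≥ 83771563.
Suppose the result is true for t = j, so 3^j ≥ 59j^5.
Then 3^(j + 1) = 3·(3^j) ≥ 3·(59j^5).
Also, for j ≥ 17 we have 3·(59j^5) ≥ 59(j+1)^5, since 3 ≥ (1 + 1/j)^5 for all j ≥ 17.
Combining, 3^(j + 1) ≥ 59(j+1)^5.
This completes the induction.
Hence the smallest such N is 17.

N = 17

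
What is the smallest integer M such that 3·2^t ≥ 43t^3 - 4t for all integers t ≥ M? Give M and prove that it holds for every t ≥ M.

M = 16

At t = 15: 98304 < 145065, so the inequality fails and M ≥ 16. We prove 3·2^t ≥ 43t^3 - 4t for all t ≥ 16.
Base step (t = 16): 3·2^t = 196608 and 43t^3 - 4t = 176064, so 196608 ≥ 176064.
Suppose the result is true for t = k, so 3·2^k ≥ 43k^3 - 4k.
Then 3·2^(k + 1) = 2·(3·2^k) ≥ 2·(43k^3 - 4k).
Also, for k ≥ 16 we have 2·(43k^3 - 4k) ≥ 43(k+1)^3 - 4(k+1), since 2·(43k^3 - 4k) − (43(k+1)^3 - 4(k+1)) = 43k^3 - 129k^2 - 133k - 39, which is nonnegative for all k ≥ 16.
Combining, 3·2^(k + 1) ≥ 43(k+1)^3 - 4(k+1).
This completes the induction.
Hence the smallest such M is 16.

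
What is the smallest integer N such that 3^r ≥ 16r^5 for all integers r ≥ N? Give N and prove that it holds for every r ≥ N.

N = 15

At r = 14: 4782969 < 8605184, so the inequality fails and N ≥ 15. We prove 3^r ≥ 16r^5 for all r ≥ 15.
When r = 15: 3^r = 14348907 and 16r^5 = 12150000, so 14348907 ≥ 12150000.
Suppose the result is true for r = k, so 3^k ≥ 16k^5.
Then 3^(k + 1) = 3·(3^k) ≥ 3·(16k^5).
Also, for k ≥ 15 we have 3·(16k^5) ≥ 16(k+1)^5, since 3 ≥ (1 + 1/k)^5 for all k ≥ 15.
Combining, 3^(k + 1) ≥ 16(k+1)^5.
This completes the induction.
Hence the smallest such N is 15.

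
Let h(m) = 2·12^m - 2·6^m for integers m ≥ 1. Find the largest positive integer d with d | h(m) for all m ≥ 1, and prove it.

Computing the first values: h(1) = 12 and h(2) = 216; gcd(12, 216) = 12, so d ≤ 12.
We prove 12 | 2·12^m - 2·6^m for all m ≥ 1 by induction on m.
For the base case m = 1: h(1) = 12 = 12·(1), so 12 | h(1).
Inductive step: assume the claim holds for m = i, i.e. 12 | h(i). Then
h(i+1) − 12·h(i) = (2·12^(i+1) - 2·6^(i+1)) − 12·(2·12^i - 2·6^i) = (-2)·6^i·(6 − 12) = (12)·6^i. Since 12 | h(i) by the inductive hypothesis, 12 | 12·h(i); and 12 | 12 since 12 = 12·1. Therefore 12 | h(i+1).
Hence, by induction on m, the claim holds for every m ≥ 1.
Therefore the largest such d is 12.

d = 12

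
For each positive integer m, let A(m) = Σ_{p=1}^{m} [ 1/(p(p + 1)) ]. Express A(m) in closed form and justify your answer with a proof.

A(m) = m/(m + 1)

We claim A(m) = m/(m + 1) for all m ≥ 1.
When m = 1: A(1) = 1/2, and the closed form gives 1/2. They agree.
For the inductive step, assume it holds for an arbitrary p ≥ 1, so A(p) = p/(p + 1).
Then A(p+1) = A(p) + (1/((p + 1)(p + 2))) = (p/(p + 1)) + (1/((p + 1)(p + 2))).
Simplifying, A(p+1) = (p + 1)/(p + 2) = (p+1)/((p+1) + 1),
which is the closed form with m = p+1.
By induction, the statement is established for all m ≥ 1.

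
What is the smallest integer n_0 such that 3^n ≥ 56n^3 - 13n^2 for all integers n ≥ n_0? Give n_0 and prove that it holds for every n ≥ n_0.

At n = 9: 19683 < 39771, so the inequality fails and n_0 ≥ 10. We prove 3^n ≥ 56n^3 - 13n^2 for all n ≥ 10.
Base step (n = 10): 3^n = 59049 and 56n^3 - 13n^2 = 54700, so 59049 ≥ 54700.
Inductive step: suppose the statement holds for some p ≥ 10, so 3^p ≥ 56p^3 - 13p^2.
Then 3^(p + 1) = 3·(3^p) ≥ 3·(56p^3 - 13p^2).
Also, for p ≥ 10 we have 3·(56p^3 - 13p^2) ≥ 56(p+1)^3 - 13(p+1)^2, since 3·(56p^3 - 13p^2) − (56(p+1)^3 - 13(p+1)^2) = 112p^3 - 194p^2 - 142p - 43, which is nonnegative for all p ≥ 10.
Combining, 3^(p + 1) ≥ 56(p+1)^3 - 13(p+1)^2.
By the principle of mathematical induction, the result holds for all n ≥ 10.
Hence the smallest such n_0 is 10.

n_0 = 10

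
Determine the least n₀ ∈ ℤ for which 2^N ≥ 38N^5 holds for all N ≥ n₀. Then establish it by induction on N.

n₀ = 30

At N = 29: 536870912 < 779423662, so the inequality fails and n₀ ≥ 30. We prove 2^N ≥ 38N^5 for all N ≥ 30.
Base step (N = 30): 2^N = 1073741824 and 38N^5 = 923400000, so 1073741824 ≥ 923400000.
Inductive step: assume the claim holds for N = m, so 2^m ≥ 38m^5.
Then 2^(m + 1) = 2·(2^m) ≥ 2·(38m^5).
Also, for m ≥ 30 we have 2·(38m^5) ≥ 38(m+1)^5, since 2 ≥ (1 + 1/m)^5 for all m ≥ 30.
Combining, 2^(m + 1) ≥ 38(m+1)^5.
This completes the induction.
Hence the smallest such n₀ is 30.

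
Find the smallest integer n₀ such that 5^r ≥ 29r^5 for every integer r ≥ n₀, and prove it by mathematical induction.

At r = 8: 390625 < 950272, so the inequality fails and n₀ ≥ 9. We prove 5^r ≥ 29r^5 for all r ≥ 9.
When r = 9: 5^r = 1953125 and 29r^5 = 1712421, so 1953125 ≥ 1712421.
Inductive step: suppose the statement holds for some m ≥ 9, so 5^m ≥ 29m^5.
Then 5^(m + 1) = 5·(5^m) ≥ 5·(29m^5).
Also, for m ≥ 9 we have 5·(29m^5) ≥ 29(m+1)^5, since 5 ≥ (1 + 1/m)^5 for all m ≥ 9.
Combining, 5^(m + 1) ≥ 29(m+1)^5.
By induction, the statement is established for all r ≥ 9.
Hence the smallest such n₀ is 9.

n₀ = 9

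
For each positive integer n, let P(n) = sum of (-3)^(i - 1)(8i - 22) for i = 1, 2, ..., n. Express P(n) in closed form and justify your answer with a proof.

We claim P(n) = (-3)^n(-2n + 5) - 5 for all n ≥ 1.
Base case (n = 1): P(1) = -14, and the closed form gives -14. They agree.
Inductive step: suppose the statement holds for some i ≥ 1, so P(i) = (-3)^i(-2i + 5) - 5.
Then P(i+1) = P(i) + ((-3)^i(8i - 14)) = ((-3)^i(-2i + 5) - 5) + ((-3)^i(8i - 14)).
Simplifying, P(i+1) = 6(-3)^i·i - 9(-3)^i - 5 = (-3)^(i+1)(-2(i+1) + 5) - 5,
which is the closed form with n = i+1.
By the principle of mathematical induction, the result holds for all n ≥ 1.

P(n) = (-3)^n(-2n + 5) - 5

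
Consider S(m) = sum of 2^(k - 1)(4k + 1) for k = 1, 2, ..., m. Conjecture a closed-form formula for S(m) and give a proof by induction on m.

S(m) = 2^m(4m - 3) + 3

We claim S(m) = 2^m(4m - 3) + 3 for all m ≥ 1.
When m = 1: S(1) = 5, and the closed form gives 5. They agree.
Inductive step: assume the claim holds for m = k, so S(k) = 2^k(4k - 3) + 3.
Then S(k+1) = S(k) + (2^k(4k + 5)) = (2^k(4k - 3) + 3) + (2^k(4k + 5)).
Simplifying, S(k+1) = 2^(k + 1) + 2^(k + 3)k + 3 = 2^(k+1)(4(k+1) - 3) + 3,
which is the closed form with m = k+1.
Hence, by induction on m, the claim holds for every m ≥ 1.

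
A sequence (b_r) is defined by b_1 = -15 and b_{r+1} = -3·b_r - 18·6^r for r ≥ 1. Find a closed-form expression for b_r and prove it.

Computing the first terms: b_1 = -15, b_2 = -63, b_3 = -459. This suggests b_r = (-3)^r - 2·6^r.
When r = 1: the formula gives -15 = -15 = b_1.
Inductive step: suppose the statement holds for some k ≥ 1, so b_k = (-3)^k - 2·6^k.
Then b_{k+1} = -3·b_k - 18·6^k = -3·((-3)^k - 2·6^k) - 18·6^k = (-3)^(k + 1) - 2·6^(k + 1),
which is the claimed formula at r = k+1.
Hence, by induction on r, the claim holds for every r ≥ 1.

b_r = (-3)^r - 2·6^r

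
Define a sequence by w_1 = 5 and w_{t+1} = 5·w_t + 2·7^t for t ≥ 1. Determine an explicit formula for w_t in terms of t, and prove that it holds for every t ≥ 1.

Computing the first terms: w_1 = 5, w_2 = 39, w_3 = 293. This suggests w_t = -2·5^(t - 1) + 7^t.
When t = 1: the formula gives 5 = 5 = w_1.
Suppose the result is true for t = r, so w_r = -2·5^(r - 1) + 7^r.
Then w_{r+1} = 5·w_r + 2·7^r = 5·(-2·5^(r - 1) + 7^r) + 2·7^r = -2·5^r + 7^(r + 1) = -2·5^((r+1) - 1) + 7^(r+1),
which is the claimed formula at t = r+1.
By induction, the statement is established for all t ≥ 1.

w_t = -2·5^(t - 1) + 7^t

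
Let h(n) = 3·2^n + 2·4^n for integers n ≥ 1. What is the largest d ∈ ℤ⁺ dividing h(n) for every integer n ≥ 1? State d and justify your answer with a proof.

d = 2

Computing the first values: h(1) = 14 and h(2) = 44; gcd(14, 44) = 2, so d ≤ 2.
We prove 2 | 3·2^n + 2·4^n for all n ≥ 1 by induction on n.
When n = 1: h(1) = 14 = 2·(7), so 2 | h(1).
Inductive step: suppose the statement holds for some j ≥ 1, i.e. 2 | h(j). Then
h(j+1) − 4·h(j) = (3·2^(j+1) + 2·4^(j+1)) − 4·(3·2^j + 2·4^j) = (3)·2^j·(2 − 4) = (-6)·2^j. Since 2 | h(j) by the inductive hypothesis, 2 | 4·h(j); and 2 | -6 since -6 = 2·-3. Therefore 2 | h(j+1).
By induction, the statement is established for all n ≥ 1.
Therefore the largest such d is 2.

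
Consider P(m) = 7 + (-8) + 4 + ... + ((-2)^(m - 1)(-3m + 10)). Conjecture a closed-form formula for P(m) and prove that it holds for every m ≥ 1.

We claim P(m) = (-2)^m(m - 3) + 3 for all m ≥ 1.
Base case (m = 1): P(1) = 7, and the closed form gives 7. They agree.
Inductive step: assume the claim holds for m = p, so P(p) = (-2)^p(p - 3) + 3.
Then P(p+1) = P(p) + ((-2)^p(-3p + 7)) = ((-2)^p(p - 3) + 3) + ((-2)^p(-3p + 7)).
Simplifying, P(p+1) = (-2)^(p + 1)p + (-2)^(p + 2) + 3 = (-2)^(p+1)((p+1) - 3) + 3,
which is the closed form with m = p+1.
Hence, by induction on m, the claim holds for every m ≥ 1.

P(m) = (-2)^m(m - 3) + 3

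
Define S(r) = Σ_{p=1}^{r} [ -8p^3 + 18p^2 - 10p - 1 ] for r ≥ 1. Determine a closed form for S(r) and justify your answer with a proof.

We claim S(r) = -r(2r^3 - 2r^2 - 2r + 3) for all r ≥ 1.
Base case (r = 1): S(1) = -1, and the closed form gives -1. They agree.
Inductive step: assume the claim holds for r = p, so S(p) = p(-2p^3 + 2p^2 + 2p - 3).
Then S(p+1) = S(p) + (-8p^3 - 6p^2 + 2p - 1) = (p(-2p^3 + 2p^2 + 2p - 3)) + (-8p^3 - 6p^2 + 2p - 1).
Simplifying, S(p+1) = -(p + 1)(2p^3 + 4p^2 + 1) = -(p+1)(2(p+1)^3 - 2(p+1)^2 - 2(p+1) + 3),
which is the closed form with r = p+1.
By induction, the statement is established for all r ≥ 1.

S(r) = -r(2r^3 - 2r^2 - 2r + 3)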